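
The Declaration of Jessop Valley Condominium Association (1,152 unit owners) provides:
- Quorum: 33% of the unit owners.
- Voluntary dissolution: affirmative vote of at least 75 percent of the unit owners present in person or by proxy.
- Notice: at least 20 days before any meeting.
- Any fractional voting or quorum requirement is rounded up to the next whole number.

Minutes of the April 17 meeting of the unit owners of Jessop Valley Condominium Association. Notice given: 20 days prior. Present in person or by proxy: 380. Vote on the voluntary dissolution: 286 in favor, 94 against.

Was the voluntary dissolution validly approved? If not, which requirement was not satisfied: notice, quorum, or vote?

Notice: 20 days given; 20 required. Satisfied.
Quorum: 33% of 1,152 = 380.16, rounded up to 381; 380 present. Not satisfied.
Vote: requires three-fourths of those present (380); 3/4 of 380 = 285, so 285 needed; 286 in favor. Satisfied.

Invalid — quorum requirement not satisfied.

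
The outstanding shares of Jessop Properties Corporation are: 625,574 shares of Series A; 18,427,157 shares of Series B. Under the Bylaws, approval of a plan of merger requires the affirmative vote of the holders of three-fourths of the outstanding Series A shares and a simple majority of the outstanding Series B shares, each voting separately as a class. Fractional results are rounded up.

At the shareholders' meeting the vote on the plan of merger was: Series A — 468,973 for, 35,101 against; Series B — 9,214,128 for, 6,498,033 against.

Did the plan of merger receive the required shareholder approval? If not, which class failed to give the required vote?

Not approved — the Series A shares did not give the required vote.

Series A: 3/4 of 625574 = 469180.50, rounded up to 469181; 469,181 required, 468,973 in favor — not approved.
Series B: a majority of 18427157 is 9213579; 9,213,579 required, 9,214,128 in favor — approved.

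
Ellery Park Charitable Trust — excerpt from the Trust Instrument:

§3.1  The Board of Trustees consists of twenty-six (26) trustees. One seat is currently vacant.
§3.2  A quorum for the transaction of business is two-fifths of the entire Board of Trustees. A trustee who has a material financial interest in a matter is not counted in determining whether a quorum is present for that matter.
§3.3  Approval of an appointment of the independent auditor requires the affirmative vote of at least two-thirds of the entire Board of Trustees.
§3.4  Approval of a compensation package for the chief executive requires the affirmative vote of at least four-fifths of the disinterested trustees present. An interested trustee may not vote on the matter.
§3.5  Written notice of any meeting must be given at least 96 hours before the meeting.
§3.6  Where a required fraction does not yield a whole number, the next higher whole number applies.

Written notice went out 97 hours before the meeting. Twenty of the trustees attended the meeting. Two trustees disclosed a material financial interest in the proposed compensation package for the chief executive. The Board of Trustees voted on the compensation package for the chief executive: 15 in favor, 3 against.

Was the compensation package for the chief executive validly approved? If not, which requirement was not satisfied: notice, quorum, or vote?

Valid — all requirements satisfied.

Notice: 97 hours given; 96 required (97 ≥ 96). Satisfied.
Quorum: 20 present, but the 2 interested trustees do not count, leaving 18. Quorum is 11. Satisfied.
Vote: the compensation package for the chief executive requires four-fifths of the disinterested trustees present (20 − 2 = 18). 4/5 of 18 = 14.40, rounded up to 15, so 15 affirmative votes are needed; 15 voted in favor. Satisfied.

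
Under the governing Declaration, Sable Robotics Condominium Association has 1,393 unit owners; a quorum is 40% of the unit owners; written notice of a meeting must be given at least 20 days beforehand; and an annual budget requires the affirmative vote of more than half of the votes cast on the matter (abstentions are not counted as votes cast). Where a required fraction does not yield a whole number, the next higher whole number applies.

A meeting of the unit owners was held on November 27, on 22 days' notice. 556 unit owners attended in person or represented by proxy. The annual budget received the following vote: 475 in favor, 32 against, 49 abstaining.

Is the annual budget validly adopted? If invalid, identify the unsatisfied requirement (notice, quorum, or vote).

Notice: 22 days given; 20 required. Satisfied.
Quorum: 40% of 1,393 = 557.20, rounded up to 558; 556 present. Not satisfied.
Vote: requires a majority of the votes cast (556 − 49 abstaining = 507); a majority of 507 is 254, so 254 needed; 475 in favor. Satisfied.

Invalid — quorum requirement not satisfied.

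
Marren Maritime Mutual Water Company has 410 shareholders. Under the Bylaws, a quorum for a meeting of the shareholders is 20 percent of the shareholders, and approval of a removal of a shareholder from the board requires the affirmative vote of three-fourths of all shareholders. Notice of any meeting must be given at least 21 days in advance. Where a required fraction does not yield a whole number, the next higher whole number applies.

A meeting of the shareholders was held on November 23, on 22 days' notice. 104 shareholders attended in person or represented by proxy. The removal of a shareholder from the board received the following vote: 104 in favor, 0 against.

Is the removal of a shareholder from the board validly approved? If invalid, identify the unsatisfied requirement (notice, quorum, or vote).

Invalid — vote requirement not satisfied.

Notice: 22 days given; 21 required. Satisfied.
Quorum: 20% of 410 = 82; 104 present. Satisfied.
Vote: requires three-fourths of all shareholders (410); 3/4 of 410 = 307.50, rounded up to 308, so 308 needed; 104 in favor. Not satisfied.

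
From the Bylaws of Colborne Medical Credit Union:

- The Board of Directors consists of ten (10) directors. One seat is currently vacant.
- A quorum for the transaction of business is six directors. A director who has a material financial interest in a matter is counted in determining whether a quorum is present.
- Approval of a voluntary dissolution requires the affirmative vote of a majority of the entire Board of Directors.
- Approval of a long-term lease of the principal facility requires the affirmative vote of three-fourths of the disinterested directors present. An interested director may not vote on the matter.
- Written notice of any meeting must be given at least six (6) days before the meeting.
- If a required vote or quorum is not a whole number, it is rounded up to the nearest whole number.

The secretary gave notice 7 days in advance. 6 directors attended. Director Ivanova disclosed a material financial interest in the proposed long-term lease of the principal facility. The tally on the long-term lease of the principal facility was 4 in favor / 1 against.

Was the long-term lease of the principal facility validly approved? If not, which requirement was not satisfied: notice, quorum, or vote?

Notice: 7 days given; 6 required (7 ≥ 6). Satisfied.
Quorum: 6 present (interested directors count toward quorum); quorum is 6. Satisfied.
Vote: the long-term lease of the principal facility requires three-fourths of the disinterested directors present (6 − 1 = 5). 3/4 of 5 = 3.75, rounded up to 4, so 4 affirmative votes are needed; 4 voted in favor. Satisfied.

Valid — all requirements satisfied.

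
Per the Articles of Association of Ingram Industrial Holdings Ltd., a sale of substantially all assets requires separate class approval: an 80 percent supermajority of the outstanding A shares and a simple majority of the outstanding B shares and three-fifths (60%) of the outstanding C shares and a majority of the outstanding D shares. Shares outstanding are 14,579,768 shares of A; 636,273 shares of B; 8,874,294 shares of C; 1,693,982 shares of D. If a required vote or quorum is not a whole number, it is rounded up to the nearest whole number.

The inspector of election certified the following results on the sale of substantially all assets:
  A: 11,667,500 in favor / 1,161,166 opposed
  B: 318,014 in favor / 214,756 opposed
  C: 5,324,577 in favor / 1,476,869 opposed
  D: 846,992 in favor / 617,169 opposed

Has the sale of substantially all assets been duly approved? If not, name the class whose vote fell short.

A: 4/5 of 14579768 = 11663814.40, rounded up to 11663815; 11,663,815 required, 11,667,500 in favor — approved.
B: a majority of 636273 is 318137; 318,137 required, 318,014 in favor — not approved.
C: 3/5 of 8874294 = 5324576.40, rounded up to 5324577; 5,324,577 required, 5,324,577 in favor — approved.
D: a majority of 1693982 is 846992; 846,992 required, 846,992 in favor — approved.

Not approved — the B shares did not give the required vote.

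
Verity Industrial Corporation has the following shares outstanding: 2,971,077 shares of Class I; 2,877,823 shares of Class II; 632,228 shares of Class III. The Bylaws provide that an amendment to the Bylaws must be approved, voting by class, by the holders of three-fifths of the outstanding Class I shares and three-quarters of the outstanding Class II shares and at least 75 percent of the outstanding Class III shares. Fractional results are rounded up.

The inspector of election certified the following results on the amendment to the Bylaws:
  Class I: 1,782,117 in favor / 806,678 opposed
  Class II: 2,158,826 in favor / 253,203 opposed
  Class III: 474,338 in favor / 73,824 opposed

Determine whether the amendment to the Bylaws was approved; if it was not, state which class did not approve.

Not approved — the Class I shares did not give the required vote.

Class I: 3/5 of 2971077 = 1782646.20, rounded up to 1782647; 1,782,647 required, 1,782,117 in favor — not approved.
Class II: 3/4 of 2877823 = 2158367.25, rounded up to 2158368; 2,158,368 required, 2,158,826 in favor — approved.
Class III: 3/4 of 632228 = 474171; 474,171 required, 474,338 in favor — approved.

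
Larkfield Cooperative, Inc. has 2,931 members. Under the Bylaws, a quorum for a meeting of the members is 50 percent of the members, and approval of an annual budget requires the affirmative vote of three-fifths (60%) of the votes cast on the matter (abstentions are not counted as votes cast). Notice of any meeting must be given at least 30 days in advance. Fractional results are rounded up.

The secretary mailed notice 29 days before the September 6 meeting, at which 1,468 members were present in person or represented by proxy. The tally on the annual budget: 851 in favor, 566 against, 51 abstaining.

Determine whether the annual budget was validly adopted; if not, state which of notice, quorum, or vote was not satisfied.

Invalid — notice requirement not satisfied.

Notice: 29 days given; 30 required. Not satisfied.
Quorum: 50% of 2,931 = 1,465.50, rounded up to 1,466; 1,468 present. Satisfied.
Vote: requires three-fifths of the votes cast (1,468 − 51 abstaining = 1,417); 3/5 of 1417 = 850.20, rounded up to 851, so 851 needed; 851 in favor. Satisfied.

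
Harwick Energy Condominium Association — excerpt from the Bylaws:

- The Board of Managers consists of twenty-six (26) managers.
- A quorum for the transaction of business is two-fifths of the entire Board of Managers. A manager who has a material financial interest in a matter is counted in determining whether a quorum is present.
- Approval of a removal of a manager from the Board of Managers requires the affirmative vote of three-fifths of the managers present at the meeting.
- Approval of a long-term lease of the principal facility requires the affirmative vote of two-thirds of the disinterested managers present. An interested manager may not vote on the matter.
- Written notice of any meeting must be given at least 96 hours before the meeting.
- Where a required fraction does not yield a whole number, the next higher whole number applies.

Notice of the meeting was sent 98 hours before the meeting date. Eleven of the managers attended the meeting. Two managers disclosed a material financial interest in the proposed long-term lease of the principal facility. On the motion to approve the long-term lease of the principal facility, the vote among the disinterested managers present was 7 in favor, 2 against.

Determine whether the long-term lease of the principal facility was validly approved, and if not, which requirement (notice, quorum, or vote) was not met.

Valid — all requirements satisfied.

Notice: 98 hours given; 96 required (98 ≥ 96). Satisfied.
Quorum: 11 present (interested managers count toward quorum); quorum is 11. Satisfied.
Vote: the long-term lease of the principal facility requires two-thirds of the disinterested managers present (11 − 2 = 9). 2/3 of 9 = 6, so 6 affirmative votes are needed; 7 voted in favor. Satisfied.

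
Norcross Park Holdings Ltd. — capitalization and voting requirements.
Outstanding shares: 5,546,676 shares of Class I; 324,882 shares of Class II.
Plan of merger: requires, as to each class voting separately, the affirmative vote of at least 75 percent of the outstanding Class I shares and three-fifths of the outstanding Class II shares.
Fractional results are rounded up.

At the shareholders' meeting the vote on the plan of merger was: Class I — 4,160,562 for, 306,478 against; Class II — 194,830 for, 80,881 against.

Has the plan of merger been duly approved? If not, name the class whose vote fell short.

Class I: 3/4 of 5546676 = 4160007; 4,160,007 required, 4,160,562 in favor — approved.
Class II: 3/5 of 324882 = 194929.20, rounded up to 194930; 194,930 required, 194,830 in favor — not approved.

Not approved — the Class II shares did not give the required vote.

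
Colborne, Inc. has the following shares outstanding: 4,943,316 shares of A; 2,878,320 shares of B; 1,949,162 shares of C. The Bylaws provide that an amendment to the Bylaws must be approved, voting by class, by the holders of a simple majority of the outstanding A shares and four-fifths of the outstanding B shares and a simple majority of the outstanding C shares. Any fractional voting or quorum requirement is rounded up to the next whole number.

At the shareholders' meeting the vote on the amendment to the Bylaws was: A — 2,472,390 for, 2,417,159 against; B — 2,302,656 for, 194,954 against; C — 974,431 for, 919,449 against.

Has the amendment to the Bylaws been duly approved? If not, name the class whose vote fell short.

A: a majority of 4943316 is 2471659; 2,471,659 required, 2,472,390 in favor — approved.
B: 4/5 of 2878320 = 2302656; 2,302,656 required, 2,302,656 in favor — approved.
C: a majority of 1949162 is 974582; 974,582 required, 974,431 in favor — not approved.

Not approved — the C shares did not give the required vote.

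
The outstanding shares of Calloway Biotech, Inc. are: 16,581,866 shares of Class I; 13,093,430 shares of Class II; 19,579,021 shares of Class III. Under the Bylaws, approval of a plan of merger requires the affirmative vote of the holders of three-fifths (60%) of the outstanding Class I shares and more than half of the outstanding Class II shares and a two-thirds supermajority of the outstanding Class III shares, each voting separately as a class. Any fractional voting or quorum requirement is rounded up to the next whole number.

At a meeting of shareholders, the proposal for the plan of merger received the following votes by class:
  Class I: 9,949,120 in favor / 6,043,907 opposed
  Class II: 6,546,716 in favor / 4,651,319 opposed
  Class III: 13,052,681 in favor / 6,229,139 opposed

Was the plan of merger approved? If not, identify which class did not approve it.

Approved — every class gave the required vote.

Class I: 3/5 of 16581866 = 9949119.60, rounded up to 9949120; 9,949,120 required, 9,949,120 in favor — approved.
Class II: a majority of 13093430 is 6546716; 6,546,716 required, 6,546,716 in favor — approved.
Class III: 2/3 of 19579021 = 13052680.67, rounded up to 13052681; 13,052,681 required, 13,052,681 in favor — approved.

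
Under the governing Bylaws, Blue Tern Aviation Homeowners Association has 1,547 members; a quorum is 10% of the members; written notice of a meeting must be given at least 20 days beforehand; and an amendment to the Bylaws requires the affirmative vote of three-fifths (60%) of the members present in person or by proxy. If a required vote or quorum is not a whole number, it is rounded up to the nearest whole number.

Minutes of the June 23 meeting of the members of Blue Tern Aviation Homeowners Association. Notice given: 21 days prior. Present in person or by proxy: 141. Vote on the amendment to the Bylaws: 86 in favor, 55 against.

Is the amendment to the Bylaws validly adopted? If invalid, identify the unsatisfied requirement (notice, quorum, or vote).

Invalid — quorum requirement not satisfied.

Notice: 21 days given; 20 required. Satisfied.
Quorum: 10% of 1,547 = 154.70, rounded up to 155; 141 present. Not satisfied.
Vote: requires three-fifths of those present (141); 3/5 of 141 = 84.60, rounded up to 85, so 85 needed; 86 in favor. Satisfied.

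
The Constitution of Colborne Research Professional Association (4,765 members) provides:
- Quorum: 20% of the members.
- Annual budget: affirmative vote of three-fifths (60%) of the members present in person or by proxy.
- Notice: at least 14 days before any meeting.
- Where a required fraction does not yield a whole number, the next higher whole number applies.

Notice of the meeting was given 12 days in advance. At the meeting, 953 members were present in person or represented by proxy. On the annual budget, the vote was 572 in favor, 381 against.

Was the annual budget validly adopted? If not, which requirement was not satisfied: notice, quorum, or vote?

Invalid — notice requirement not satisfied.

Notice: 12 days given; 14 required. Not satisfied.
Quorum: 20% of 4,765 = 953; 953 present. Satisfied.
Vote: requires three-fifths of those present (953); 3/5 of 953 = 571.80, rounded up to 572, so 572 needed; 572 in favor. Satisfied.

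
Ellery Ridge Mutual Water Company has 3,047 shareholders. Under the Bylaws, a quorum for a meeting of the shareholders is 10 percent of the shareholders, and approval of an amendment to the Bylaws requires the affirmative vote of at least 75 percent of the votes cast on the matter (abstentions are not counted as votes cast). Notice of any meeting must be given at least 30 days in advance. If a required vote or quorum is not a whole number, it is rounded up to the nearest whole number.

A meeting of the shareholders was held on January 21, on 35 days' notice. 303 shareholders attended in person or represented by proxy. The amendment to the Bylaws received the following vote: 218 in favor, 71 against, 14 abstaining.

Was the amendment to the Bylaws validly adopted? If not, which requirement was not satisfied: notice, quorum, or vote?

Notice: 35 days given; 30 required. Satisfied.
Quorum: 10% of 3,047 = 304.70, rounded up to 305; 303 present. Not satisfied.
Vote: requires three-fourths of the votes cast (303 − 14 abstaining = 289); 3/4 of 289 = 216.75, rounded up to 217, so 217 needed; 218 in favor. Satisfied.

Invalid — quorum requirement not satisfied.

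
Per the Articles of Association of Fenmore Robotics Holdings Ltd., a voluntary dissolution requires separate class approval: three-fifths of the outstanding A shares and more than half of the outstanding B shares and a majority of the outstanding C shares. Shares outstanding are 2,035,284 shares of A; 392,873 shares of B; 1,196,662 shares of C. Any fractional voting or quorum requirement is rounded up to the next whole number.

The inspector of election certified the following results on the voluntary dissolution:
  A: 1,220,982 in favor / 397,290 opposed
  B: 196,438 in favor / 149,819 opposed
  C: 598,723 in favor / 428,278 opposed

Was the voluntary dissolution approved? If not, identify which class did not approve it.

A: 3/5 of 2035284 = 1221170.40, rounded up to 1221171; 1,221,171 required, 1,220,982 in favor — not approved.
B: a majority of 392873 is 196437; 196,437 required, 196,438 in favor — approved.
C: a majority of 1196662 is 598332; 598,332 required, 598,723 in favor — approved.

Not approved — the A shares did not give the required vote.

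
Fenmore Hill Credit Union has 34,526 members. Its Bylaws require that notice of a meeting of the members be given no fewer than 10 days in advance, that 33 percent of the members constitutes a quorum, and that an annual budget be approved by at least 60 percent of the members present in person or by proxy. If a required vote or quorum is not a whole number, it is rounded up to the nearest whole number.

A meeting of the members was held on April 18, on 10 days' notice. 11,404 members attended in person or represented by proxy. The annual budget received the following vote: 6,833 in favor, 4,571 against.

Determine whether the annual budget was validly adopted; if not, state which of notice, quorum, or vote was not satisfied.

Notice: 10 days given; 10 required. Satisfied.
Quorum: 33% of 34,526 = 11,393.58, rounded up to 11,394; 11,404 present. Satisfied.
Vote: requires three-fifths of those present (11,404); 3/5 of 11404 = 6842.40, rounded up to 6843, so 6,843 needed; 6,833 in favor. Not satisfied.

Invalid — vote requirement not satisfied.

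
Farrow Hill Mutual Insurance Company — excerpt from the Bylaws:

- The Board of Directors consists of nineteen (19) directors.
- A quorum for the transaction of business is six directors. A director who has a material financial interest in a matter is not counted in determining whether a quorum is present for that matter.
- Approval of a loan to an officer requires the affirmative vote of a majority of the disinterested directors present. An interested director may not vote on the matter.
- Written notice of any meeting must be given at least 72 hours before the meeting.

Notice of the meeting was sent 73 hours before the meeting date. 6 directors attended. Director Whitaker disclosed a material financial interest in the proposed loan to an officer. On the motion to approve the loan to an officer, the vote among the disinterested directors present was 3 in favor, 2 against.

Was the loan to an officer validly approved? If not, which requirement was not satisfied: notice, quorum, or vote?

Invalid — quorum requirement not satisfied.

Notice: 73 hours given; 72 required (73 ≥ 72). Satisfied.
Quorum: 6 present, but the 1 interested director does not count, leaving 5. Quorum is 6. Not satisfied.
Vote: the loan to an officer requires a majority of the disinterested directors present (6 − 1 = 5). A majority of 5 is 3, so 3 affirmative votes are needed; 3 voted in favor. Satisfied. (Moot — without a quorum no business can be validly transacted.)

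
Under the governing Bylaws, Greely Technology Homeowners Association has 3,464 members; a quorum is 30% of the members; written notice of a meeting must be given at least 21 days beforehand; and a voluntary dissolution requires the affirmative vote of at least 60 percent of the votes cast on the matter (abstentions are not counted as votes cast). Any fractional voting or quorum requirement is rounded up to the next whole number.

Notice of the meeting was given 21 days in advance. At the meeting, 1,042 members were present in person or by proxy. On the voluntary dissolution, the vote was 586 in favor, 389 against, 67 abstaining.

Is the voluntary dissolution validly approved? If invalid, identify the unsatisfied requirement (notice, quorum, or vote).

Notice: 21 days given; 21 required. Satisfied.
Quorum: 30% of 3,464 = 1,039.20, rounded up to 1,040; 1,042 present. Satisfied.
Vote: requires three-fifths of the votes cast (1,042 − 67 abstaining = 975); 3/5 of 975 = 585, so 585 needed; 586 in favor. Satisfied.

Valid — all requirements satisfied.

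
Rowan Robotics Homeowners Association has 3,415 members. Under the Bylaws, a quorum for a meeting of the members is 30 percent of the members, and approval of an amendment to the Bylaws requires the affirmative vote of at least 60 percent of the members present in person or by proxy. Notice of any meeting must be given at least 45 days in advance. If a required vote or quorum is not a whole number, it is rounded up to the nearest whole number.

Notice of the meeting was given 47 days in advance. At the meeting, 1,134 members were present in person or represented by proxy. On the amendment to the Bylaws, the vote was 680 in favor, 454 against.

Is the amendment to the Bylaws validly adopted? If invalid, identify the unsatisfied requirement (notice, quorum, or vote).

Invalid — vote requirement not satisfied.

Notice: 47 days given; 45 required. Satisfied.
Quorum: 30% of 3,415 = 1,024.50, rounded up to 1,025; 1,134 present. Satisfied.
Vote: requires three-fifths of those present (1,134); 3/5 of 1134 = 680.40, rounded up to 681, so 681 needed; 680 in favor. Not satisfied.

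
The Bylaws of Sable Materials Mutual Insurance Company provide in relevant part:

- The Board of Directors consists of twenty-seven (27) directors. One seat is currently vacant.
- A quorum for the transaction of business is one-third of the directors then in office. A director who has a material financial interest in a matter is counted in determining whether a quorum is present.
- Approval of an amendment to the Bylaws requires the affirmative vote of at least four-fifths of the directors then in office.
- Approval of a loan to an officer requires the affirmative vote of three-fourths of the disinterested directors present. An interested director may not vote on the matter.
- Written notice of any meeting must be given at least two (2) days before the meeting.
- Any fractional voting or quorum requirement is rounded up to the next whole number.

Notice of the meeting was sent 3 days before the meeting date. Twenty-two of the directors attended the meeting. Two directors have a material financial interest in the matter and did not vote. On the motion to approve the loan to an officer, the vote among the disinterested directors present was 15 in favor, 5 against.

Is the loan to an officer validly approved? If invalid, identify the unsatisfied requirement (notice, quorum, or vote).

Notice: 3 days given; 2 required (3 ≥ 2). Satisfied.
Quorum: 22 present (interested directors count toward quorum); quorum is 9. Satisfied.
Vote: the loan to an officer requires three-fourths of the disinterested directors present (22 − 2 = 20). 3/4 of 20 = 15, so 15 affirmative votes are needed; 15 voted in favor. Satisfied.

Valid — all requirements satisfied.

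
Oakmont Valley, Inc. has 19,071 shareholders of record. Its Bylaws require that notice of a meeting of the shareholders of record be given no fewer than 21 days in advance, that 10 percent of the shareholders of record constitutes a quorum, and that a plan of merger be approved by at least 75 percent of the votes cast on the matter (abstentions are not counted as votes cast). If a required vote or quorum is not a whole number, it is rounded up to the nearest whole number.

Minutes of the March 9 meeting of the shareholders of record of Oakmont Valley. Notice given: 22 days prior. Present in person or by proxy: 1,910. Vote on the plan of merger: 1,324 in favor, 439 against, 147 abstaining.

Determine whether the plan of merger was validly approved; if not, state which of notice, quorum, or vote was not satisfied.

Valid — all requirements satisfied.

Notice: 22 days given; 21 required. Satisfied.
Quorum: 10% of 19,071 = 1,907.10, rounded up to 1,908; 1,910 present. Satisfied.
Vote: requires three-fourths of the votes cast (1,910 − 147 abstaining = 1,763); 3/4 of 1763 = 1322.25, rounded up to 1323, so 1,323 needed; 1,324 in favor. Satisfied.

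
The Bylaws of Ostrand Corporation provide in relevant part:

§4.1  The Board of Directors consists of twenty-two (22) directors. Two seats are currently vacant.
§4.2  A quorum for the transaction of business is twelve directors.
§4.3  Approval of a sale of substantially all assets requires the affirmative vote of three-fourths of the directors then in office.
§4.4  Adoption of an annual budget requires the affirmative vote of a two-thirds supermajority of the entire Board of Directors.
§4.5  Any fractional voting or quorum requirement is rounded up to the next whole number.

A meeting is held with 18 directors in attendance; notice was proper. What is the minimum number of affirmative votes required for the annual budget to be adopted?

15

The annual budget requires two-thirds of the entire Board of Directors (22).
2/3 of 22 = 14.67, rounded up to 15.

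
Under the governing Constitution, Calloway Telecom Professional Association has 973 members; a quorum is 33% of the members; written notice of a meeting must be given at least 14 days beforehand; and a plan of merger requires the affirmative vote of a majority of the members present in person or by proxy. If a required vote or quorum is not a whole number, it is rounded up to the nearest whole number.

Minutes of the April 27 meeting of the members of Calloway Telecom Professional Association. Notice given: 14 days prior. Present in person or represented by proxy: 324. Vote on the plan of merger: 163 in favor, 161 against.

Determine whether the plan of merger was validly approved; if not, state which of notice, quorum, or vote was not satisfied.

Notice: 14 days given; 14 required. Satisfied.
Quorum: 33% of 973 = 321.09, rounded up to 322; 324 present. Satisfied.
Vote: requires a majority of those present (324); a majority of 324 is 163, so 163 needed; 163 in favor. Satisfied.

Valid — all requirements satisfied.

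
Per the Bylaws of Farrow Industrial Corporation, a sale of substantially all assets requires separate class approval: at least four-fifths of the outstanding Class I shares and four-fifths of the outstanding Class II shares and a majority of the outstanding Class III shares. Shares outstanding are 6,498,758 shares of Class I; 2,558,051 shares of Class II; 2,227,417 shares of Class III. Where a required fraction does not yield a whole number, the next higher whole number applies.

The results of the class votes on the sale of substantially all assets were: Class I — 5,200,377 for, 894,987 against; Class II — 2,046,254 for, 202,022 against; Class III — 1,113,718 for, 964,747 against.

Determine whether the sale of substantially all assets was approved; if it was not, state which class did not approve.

Class I: 4/5 of 6498758 = 5199006.40, rounded up to 5199007; 5,199,007 required, 5,200,377 in favor — approved.
Class II: 4/5 of 2558051 = 2046440.80, rounded up to 2046441; 2,046,441 required, 2,046,254 in favor — not approved.
Class III: a majority of 2227417 is 1113709; 1,113,709 required, 1,113,718 in favor — approved.

Not approved — the Class II shares did not give the required vote.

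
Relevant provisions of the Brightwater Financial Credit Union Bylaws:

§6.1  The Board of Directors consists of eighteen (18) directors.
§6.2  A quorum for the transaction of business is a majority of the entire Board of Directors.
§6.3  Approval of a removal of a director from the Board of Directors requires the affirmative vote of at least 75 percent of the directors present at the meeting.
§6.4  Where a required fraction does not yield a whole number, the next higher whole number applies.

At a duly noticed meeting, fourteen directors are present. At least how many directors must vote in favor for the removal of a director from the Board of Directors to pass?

The removal of a director from the Board of Directors requires three-fourths of the directors present (14).
3/4 of 14 = 10.50, rounded up to 11.

11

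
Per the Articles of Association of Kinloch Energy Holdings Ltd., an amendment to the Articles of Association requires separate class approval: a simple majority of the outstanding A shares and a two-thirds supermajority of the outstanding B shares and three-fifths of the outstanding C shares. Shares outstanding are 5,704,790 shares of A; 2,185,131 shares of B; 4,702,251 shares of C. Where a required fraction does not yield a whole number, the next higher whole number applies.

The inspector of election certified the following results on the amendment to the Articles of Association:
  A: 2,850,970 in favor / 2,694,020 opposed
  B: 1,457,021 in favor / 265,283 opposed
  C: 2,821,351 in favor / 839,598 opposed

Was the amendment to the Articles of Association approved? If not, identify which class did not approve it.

A: a majority of 5704790 is 2852396; 2,852,396 required, 2,850,970 in favor — not approved.
B: 2/3 of 2185131 = 1456754; 1,456,754 required, 1,457,021 in favor — approved.
C: 3/5 of 4702251 = 2821350.60, rounded up to 2821351; 2,821,351 required, 2,821,351 in favor — approved.

Not approved — the A shares did not give the required vote.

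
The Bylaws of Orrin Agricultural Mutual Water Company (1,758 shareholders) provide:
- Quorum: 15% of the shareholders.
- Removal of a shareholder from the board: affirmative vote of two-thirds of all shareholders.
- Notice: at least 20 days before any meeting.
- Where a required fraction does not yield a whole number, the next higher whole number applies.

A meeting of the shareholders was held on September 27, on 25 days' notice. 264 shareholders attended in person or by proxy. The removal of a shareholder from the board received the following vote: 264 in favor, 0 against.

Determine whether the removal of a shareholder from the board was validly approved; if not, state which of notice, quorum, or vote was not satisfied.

Invalid — vote requirement not satisfied.

Notice: 25 days given; 20 required. Satisfied.
Quorum: 15% of 1,758 = 263.70, rounded up to 264; 264 present. Satisfied.
Vote: requires two-thirds of all shareholders (1,758); 2/3 of 1758 = 1172, so 1,172 needed; 264 in favor. Not satisfied.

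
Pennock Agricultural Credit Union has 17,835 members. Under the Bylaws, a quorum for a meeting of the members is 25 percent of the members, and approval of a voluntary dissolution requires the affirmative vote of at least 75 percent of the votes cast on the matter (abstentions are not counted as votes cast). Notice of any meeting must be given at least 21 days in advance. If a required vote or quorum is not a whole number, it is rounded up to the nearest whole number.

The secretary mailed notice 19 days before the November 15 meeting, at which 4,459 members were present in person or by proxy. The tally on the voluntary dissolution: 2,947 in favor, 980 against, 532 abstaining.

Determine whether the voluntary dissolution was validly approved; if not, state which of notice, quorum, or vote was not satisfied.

Invalid — notice requirement not satisfied.

Notice: 19 days given; 21 required. Not satisfied.
Quorum: 25% of 17,835 = 4,458.75, rounded up to 4,459; 4,459 present. Satisfied.
Vote: requires three-fourths of the votes cast (4,459 − 532 abstaining = 3,927); 3/4 of 3927 = 2945.25, rounded up to 2946, so 2,946 needed; 2,947 in favor. Satisfied.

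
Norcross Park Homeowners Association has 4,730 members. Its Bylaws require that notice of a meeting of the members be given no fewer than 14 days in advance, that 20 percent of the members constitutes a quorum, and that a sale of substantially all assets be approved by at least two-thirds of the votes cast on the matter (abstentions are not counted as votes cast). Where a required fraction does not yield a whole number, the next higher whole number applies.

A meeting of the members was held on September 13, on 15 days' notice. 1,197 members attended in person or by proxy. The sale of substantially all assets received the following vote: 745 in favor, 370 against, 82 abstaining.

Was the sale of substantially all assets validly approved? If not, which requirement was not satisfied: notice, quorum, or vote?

Valid — all requirements satisfied.

Notice: 15 days given; 14 required. Satisfied.
Quorum: 20% of 4,730 = 946; 1,197 present. Satisfied.
Vote: requires two-thirds of the votes cast (1,197 − 82 abstaining = 1,115); 2/3 of 1115 = 743.33, rounded up to 744, so 744 needed; 745 in favor. Satisfied.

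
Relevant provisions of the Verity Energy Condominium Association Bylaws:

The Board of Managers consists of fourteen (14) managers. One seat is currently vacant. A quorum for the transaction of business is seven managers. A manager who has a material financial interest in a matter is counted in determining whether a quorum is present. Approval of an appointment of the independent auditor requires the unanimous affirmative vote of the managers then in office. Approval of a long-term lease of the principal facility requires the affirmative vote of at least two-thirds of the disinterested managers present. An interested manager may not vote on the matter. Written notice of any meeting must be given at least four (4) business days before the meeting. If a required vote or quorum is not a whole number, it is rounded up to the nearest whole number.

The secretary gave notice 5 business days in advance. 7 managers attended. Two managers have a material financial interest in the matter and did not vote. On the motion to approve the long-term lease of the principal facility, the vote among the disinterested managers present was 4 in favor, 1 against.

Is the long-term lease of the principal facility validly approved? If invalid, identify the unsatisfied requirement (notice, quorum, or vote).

Notice: 5 business days given; 4 required (5 ≥ 4). Satisfied.
Quorum: 7 present (interested managers count toward quorum); quorum is 7. Satisfied.
Vote: the long-term lease of the principal facility requires two-thirds of the disinterested managers present (7 − 2 = 5). 2/3 of 5 = 3.33, rounded up to 4, so 4 affirmative votes are needed; 4 voted in favor. Satisfied.

Valid — all requirements satisfied.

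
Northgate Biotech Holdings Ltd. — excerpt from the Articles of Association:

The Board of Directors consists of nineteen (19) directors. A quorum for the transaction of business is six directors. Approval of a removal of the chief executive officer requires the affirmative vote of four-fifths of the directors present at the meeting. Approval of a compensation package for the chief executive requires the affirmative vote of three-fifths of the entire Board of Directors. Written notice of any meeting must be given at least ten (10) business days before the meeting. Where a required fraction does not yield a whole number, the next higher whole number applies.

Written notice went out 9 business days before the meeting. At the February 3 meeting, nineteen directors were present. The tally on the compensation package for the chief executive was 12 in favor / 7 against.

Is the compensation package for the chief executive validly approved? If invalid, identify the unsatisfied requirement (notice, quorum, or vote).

Invalid — notice requirement not satisfied.

Notice: 9 business days given; 10 required (9 < 10). Not satisfied.
Quorum: 19 present; quorum is 6. Satisfied.
Vote: the compensation package for the chief executive requires three-fifths of the entire Board of Directors (19). 3/5 of 19 = 11.40, rounded up to 12, so 12 affirmative votes are needed; 12 voted in favor. Satisfied.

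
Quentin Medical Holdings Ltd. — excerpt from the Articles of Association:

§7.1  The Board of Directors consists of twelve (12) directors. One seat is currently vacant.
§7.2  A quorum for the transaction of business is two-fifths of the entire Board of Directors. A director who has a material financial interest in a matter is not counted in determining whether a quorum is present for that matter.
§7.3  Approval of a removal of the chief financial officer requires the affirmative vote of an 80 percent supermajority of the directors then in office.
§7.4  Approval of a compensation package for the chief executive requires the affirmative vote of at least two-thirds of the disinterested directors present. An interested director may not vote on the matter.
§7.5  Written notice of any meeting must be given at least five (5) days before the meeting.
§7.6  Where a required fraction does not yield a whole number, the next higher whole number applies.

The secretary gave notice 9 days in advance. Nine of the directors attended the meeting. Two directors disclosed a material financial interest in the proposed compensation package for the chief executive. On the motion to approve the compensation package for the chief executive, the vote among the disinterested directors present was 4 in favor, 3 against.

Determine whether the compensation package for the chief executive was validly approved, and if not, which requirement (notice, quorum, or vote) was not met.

Invalid — vote requirement not satisfied.

Notice: 9 days given; 5 required (9 ≥ 5). Satisfied.
Quorum: 9 present, but the 2 interested directors do not count, leaving 7. Quorum is 5. Satisfied.
Vote: the compensation package for the chief executive requires two-thirds of the disinterested directors present (9 − 2 = 7). 2/3 of 7 = 4.67, rounded up to 5, so 5 affirmative votes are needed; 4 voted in favor. Not satisfied.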